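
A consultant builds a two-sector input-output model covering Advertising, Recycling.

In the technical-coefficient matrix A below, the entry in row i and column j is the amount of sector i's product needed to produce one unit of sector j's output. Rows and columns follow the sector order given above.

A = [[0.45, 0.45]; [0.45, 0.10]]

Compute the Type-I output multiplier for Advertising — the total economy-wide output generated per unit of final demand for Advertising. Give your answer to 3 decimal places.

m_A = 4.615

I − A =
  [   0.55    -0.45]
  [  -0.45     0.90]
det(I−A) = (0.55)(0.90) − (-0.45)(-0.45) = 0.2925
adj(I−A) = [[0.90, 0.45], [0.45, 0.55]]
(I − A)⁻¹ = adj(I−A) / det(I−A) ≈
  [   3.0769     1.5385]
  [   1.5385     1.8803]
The output multiplier for sector j is the column-j sum of the Leontief inverse (I − A)⁻¹ = adj(I−A) / det(I−A).
Column A of adj(I−A): (0.90, 0.45); det(I−A) = 0.2925.
m_A = (0.90 + 0.45) / 0.2925 = 1.35 / 0.2925 ≈ 4.615.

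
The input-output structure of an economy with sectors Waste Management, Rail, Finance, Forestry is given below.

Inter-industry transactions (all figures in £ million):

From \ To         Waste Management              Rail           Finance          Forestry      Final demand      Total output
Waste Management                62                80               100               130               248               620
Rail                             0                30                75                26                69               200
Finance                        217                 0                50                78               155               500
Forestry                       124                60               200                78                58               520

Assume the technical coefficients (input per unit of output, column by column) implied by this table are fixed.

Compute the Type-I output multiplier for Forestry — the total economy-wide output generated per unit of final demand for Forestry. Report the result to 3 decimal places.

Technical coefficients a_ij = z_ij / X_j:
  a_11 = 62/620 = 0.10, a_21 = 0/620 = 0.00, a_31 = 217/620 = 0.35, a_41 = 124/620 = 0.20
  a_12 = 80/200 = 0.40, a_22 = 30/200 = 0.15, a_32 = 0/200 = 0.00, a_42 = 60/200 = 0.30
  a_13 = 100/500 = 0.20, a_23 = 75/500 = 0.15, a_33 = 50/500 = 0.10, a_43 = 200/500 = 0.40
  a_14 = 130/520 = 0.25, a_24 = 26/520 = 0.05, a_34 = 78/520 = 0.15, a_44 = 78/520 = 0.15
I − A =
  [   0.90    -0.40    -0.20    -0.25]
  [   0.00     0.85    -0.15    -0.05]
  [  -0.35     0.00     0.90    -0.15]
  [  -0.20    -0.30    -0.40     0.85]
Compute the cofactors C_ij = (−1)^(i+j)·(3×3 minor ij) of I−A; the adjugate is their transpose:
adj(I−A) = Cᵀ =
  [ 0.579000   0.358500   0.296750   0.243750]
  [ 0.065125   0.489000   0.127250   0.070375]
  [ 0.273125   0.197750   0.590250   0.196125]
  [ 0.287750   0.350000   0.392500   0.608000]
det(I−A) = Σ_j (I−A)_1j·C_1j = (0.90)(0.579000) + (-0.40)(0.065125) + (-0.20)(0.273125) + (-0.25)(0.287750) = 0.3684875
(I − A)⁻¹ = adj(I−A) / det(I−A) ≈
  [   1.5713     0.9729     0.8053     0.6615]
  [   0.1767     1.3270     0.3453     0.1910]
  [   0.7412     0.5367     1.6018     0.5322]
  [   0.7809     0.9498     1.0652     1.6500]
The output multiplier for sector j is the column-j sum of the Leontief inverse (I − A)⁻¹ = adj(I−A) / det(I−A).
Column 4 of adj(I−A): (0.243750, 0.070375, 0.196125, 0.608000); det(I−A) = 0.3684875.
m_4 = (0.243750 + 0.070375 + 0.196125 + 0.608000) / 0.3684875 = 1.11825 / 0.3684875 ≈ 3.035.

m_4 = 3.035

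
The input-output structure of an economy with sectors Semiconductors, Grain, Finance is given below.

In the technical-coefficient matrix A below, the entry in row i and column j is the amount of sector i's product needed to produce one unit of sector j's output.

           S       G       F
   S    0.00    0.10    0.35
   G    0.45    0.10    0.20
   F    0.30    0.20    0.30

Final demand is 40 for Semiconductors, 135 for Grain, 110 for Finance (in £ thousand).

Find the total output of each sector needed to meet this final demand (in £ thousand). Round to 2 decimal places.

x_S = 186.05, x_G = 315.71, x_F = 327.08

I − A =
  [   1.00    -0.10    -0.35]
  [  -0.45     0.90    -0.20]
  [  -0.30    -0.20     0.70]
Cofactors of I−A, C_ij = (−1)^(i+j)·(minor ij) (rows/columns in the sector order above):
  C_11 = (0.90)(0.70) − (-0.20)(-0.20) = 0.5900
  C_12 = −[(-0.45)(0.70) − (-0.20)(-0.30)] = 0.3750
  C_13 = (-0.45)(-0.20) − (0.90)(-0.30) = 0.3600
  C_21 = −[(-0.10)(0.70) − (-0.35)(-0.20)] = 0.1400
  C_22 = (1.00)(0.70) − (-0.35)(-0.30) = 0.5950
  C_23 = −[(1.00)(-0.20) − (-0.10)(-0.30)] = 0.2300
  C_31 = (-0.10)(-0.20) − (-0.35)(0.90) = 0.3350
  C_32 = −[(1.00)(-0.20) − (-0.35)(-0.45)] = 0.3575
  C_33 = (1.00)(0.90) − (-0.10)(-0.45) = 0.8550
det(I−A) = Σ_j (I−A)_1j·C_1j = (1.00)(0.5900) + (-0.10)(0.3750) + (-0.35)(0.3600) = 0.4265
adj(I−A) = Cᵀ =
  [ 0.5900   0.1400   0.3350]
  [ 0.3750   0.5950   0.3575]
  [ 0.3600   0.2300   0.8550]
(I − A)⁻¹ = adj(I−A) / det(I−A) ≈
  [   1.3834     0.3283     0.7855]
  [   0.8792     1.3951     0.8382]
  [   0.8441     0.5393     2.0047]
x = (I − A)⁻¹ d = adj(I−A)·d / det(I−A), with det(I−A) = 0.4265:
  x_S = (0.5900·40 + 0.1400·135 + 0.3350·110) / 0.4265 = 79.35 / 0.4265 ≈ 186.05
  x_G = (0.3750·40 + 0.5950·135 + 0.3575·110) / 0.4265 = 134.65 / 0.4265 ≈ 315.71
  x_F = (0.3600·40 + 0.2300·135 + 0.8550·110) / 0.4265 = 139.50 / 0.4265 ≈ 327.08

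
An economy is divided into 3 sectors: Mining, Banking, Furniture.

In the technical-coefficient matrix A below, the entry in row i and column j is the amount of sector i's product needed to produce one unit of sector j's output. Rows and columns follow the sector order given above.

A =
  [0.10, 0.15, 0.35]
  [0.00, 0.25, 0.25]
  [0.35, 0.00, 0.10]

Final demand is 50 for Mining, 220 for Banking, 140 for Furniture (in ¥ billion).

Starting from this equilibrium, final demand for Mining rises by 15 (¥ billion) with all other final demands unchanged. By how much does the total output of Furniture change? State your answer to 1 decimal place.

Δx_3 = 7.8

I − A =
  [   0.90    -0.15    -0.35]
  [   0.00     0.75    -0.25]
  [  -0.35     0.00     0.90]
Cofactors of I−A, C_ij = (−1)^(i+j)·(minor ij) (rows/columns in the sector order above):
  C_11 = (0.75)(0.90) − (-0.25)(0.00) = 0.6750
  C_12 = −[(0.00)(0.90) − (-0.25)(-0.35)] = 0.0875
  C_13 = (0.00)(0.00) − (0.75)(-0.35) = 0.2625
  C_21 = −[(-0.15)(0.90) − (-0.35)(0.00)] = 0.1350
  C_22 = (0.90)(0.90) − (-0.35)(-0.35) = 0.6875
  C_23 = −[(0.90)(0.00) − (-0.15)(-0.35)] = 0.0525
  C_31 = (-0.15)(-0.25) − (-0.35)(0.75) = 0.3000
  C_32 = −[(0.90)(-0.25) − (-0.35)(0.00)] = 0.2250
  C_33 = (0.90)(0.75) − (-0.15)(0.00) = 0.6750
det(I−A) = Σ_j (I−A)_1j·C_1j = (0.90)(0.6750) + (-0.15)(0.0875) + (-0.35)(0.2625) = 0.5025
adj(I−A) = Cᵀ =
  [ 0.6750   0.1350   0.3000]
  [ 0.0875   0.6875   0.2250]
  [ 0.2625   0.0525   0.6750]
(I − A)⁻¹ = adj(I−A) / det(I−A) ≈
  [   1.3433     0.2687     0.5970]
  [   0.1741     1.3682     0.4478]
  [   0.5224     0.1045     1.3433]
Δx = (I − A)⁻¹ Δd with Δd having +15 in the Mining component and 0 elsewhere.
So Δx_3 = L_31 · (+15), where L_31 = adj(I−A)_31 / det(I−A) = 0.2625 / 0.5025.
Δx_3 = 0.2625 × (+15) / 0.5025 = 3.9375 / 0.5025 ≈ 7.8.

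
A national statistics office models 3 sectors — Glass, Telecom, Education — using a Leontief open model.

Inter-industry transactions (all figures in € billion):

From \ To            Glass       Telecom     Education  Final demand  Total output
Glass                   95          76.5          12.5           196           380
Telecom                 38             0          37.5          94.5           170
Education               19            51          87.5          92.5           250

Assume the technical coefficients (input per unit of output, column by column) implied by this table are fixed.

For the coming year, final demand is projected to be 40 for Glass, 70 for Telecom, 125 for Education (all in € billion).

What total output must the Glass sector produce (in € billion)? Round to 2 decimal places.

Technical coefficients a_ij = z_ij / X_j:
  a_11 = 95/380 = 0.25, a_21 = 38/380 = 0.10, a_31 = 19/380 = 0.05
  a_12 = 76.5/170 = 0.45, a_22 = 0/170 = 0.00, a_32 = 51/170 = 0.30
  a_13 = 12.5/250 = 0.05, a_23 = 37.5/250 = 0.15, a_33 = 87.5/250 = 0.35
I − A =
  [   0.75    -0.45    -0.05]
  [  -0.10     1.00    -0.15]
  [  -0.05    -0.30     0.65]
Cofactors of I−A, C_ij = (−1)^(i+j)·(minor ij) (rows/columns in the sector order above):
  C_11 = (1.00)(0.65) − (-0.15)(-0.30) = 0.6050
  C_12 = −[(-0.10)(0.65) − (-0.15)(-0.05)] = 0.0725
  C_13 = (-0.10)(-0.30) − (1.00)(-0.05) = 0.0800
  C_21 = −[(-0.45)(0.65) − (-0.05)(-0.30)] = 0.3075
  C_22 = (0.75)(0.65) − (-0.05)(-0.05) = 0.4850
  C_23 = −[(0.75)(-0.30) − (-0.45)(-0.05)] = 0.2475
  C_31 = (-0.45)(-0.15) − (-0.05)(1.00) = 0.1175
  C_32 = −[(0.75)(-0.15) − (-0.05)(-0.10)] = 0.1175
  C_33 = (0.75)(1.00) − (-0.45)(-0.10) = 0.7050
det(I−A) = Σ_j (I−A)_1j·C_1j = (0.75)(0.6050) + (-0.45)(0.0725) + (-0.05)(0.0800) = 0.417125
adj(I−A) = Cᵀ =
  [ 0.6050   0.3075   0.1175]
  [ 0.0725   0.4850   0.1175]
  [ 0.0800   0.2475   0.7050]
(I − A)⁻¹ = adj(I−A) / det(I−A) ≈
  [   1.4504     0.7372     0.2817]
  [   0.1738     1.1627     0.2817]
  [   0.1918     0.5933     1.6901]
x = (I − A)⁻¹ d = adj(I−A)·d / det(I−A), with det(I−A) = 0.417125:
  x_1 = (0.6050·40 + 0.3075·70 + 0.1175·125) / 0.417125 = 60.4125 / 0.417125 ≈ 144.83
  x_2 = (0.0725·40 + 0.4850·70 + 0.1175·125) / 0.417125 = 51.5375 / 0.417125 ≈ 123.55
  x_3 = (0.0800·40 + 0.2475·70 + 0.7050·125) / 0.417125 = 108.65 / 0.417125 ≈ 260.47

x_1 = 144.83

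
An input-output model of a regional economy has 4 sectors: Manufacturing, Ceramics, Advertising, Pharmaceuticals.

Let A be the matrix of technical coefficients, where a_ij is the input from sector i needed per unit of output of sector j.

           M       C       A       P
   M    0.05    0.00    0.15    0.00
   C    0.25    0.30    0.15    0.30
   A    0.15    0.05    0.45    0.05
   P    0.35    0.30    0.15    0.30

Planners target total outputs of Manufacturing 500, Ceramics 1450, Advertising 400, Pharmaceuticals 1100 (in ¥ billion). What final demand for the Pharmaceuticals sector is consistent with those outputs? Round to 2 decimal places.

I − A =
  [   0.95     0.00    -0.15     0.00]
  [  -0.25     0.70    -0.15    -0.30]
  [  -0.15    -0.05     0.55    -0.05]
  [  -0.35    -0.30    -0.15     0.70]
d = (I − A) x:
  d_M = (+0.95)·500 + (+0.00)·1450 + (-0.15)·400 + (+0.00)·1100 = 415.00
  d_C = (-0.25)·500 + (+0.70)·1450 + (-0.15)·400 + (-0.30)·1100 = 500.00
  d_A = (-0.15)·500 + (-0.05)·1450 + (+0.55)·400 + (-0.05)·1100 = 17.50
  d_P = (-0.35)·500 + (-0.30)·1450 + (-0.15)·400 + (+0.70)·1100 = 100.00

d_P = 100.00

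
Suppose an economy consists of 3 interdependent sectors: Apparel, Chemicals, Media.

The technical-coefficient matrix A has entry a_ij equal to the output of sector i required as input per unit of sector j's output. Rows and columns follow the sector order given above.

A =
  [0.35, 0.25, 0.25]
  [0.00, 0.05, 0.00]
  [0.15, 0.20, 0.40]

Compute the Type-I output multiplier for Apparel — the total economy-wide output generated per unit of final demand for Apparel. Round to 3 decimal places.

m_1 = 2.128

I − A =
  [   0.65    -0.25    -0.25]
  [   0.00     0.95     0.00]
  [  -0.15    -0.20     0.60]
Cofactors of I−A, C_ij = (−1)^(i+j)·(minor ij) (rows/columns in the sector order above):
  C_11 = (0.95)(0.60) − (0.00)(-0.20) = 0.5700
  C_12 = −[(0.00)(0.60) − (0.00)(-0.15)] = 0.0000
  C_13 = (0.00)(-0.20) − (0.95)(-0.15) = 0.1425
  C_21 = −[(-0.25)(0.60) − (-0.25)(-0.20)] = 0.2000
  C_22 = (0.65)(0.60) − (-0.25)(-0.15) = 0.3525
  C_23 = −[(0.65)(-0.20) − (-0.25)(-0.15)] = 0.1675
  C_31 = (-0.25)(0.00) − (-0.25)(0.95) = 0.2375
  C_32 = −[(0.65)(0.00) − (-0.25)(0.00)] = 0.0000
  C_33 = (0.65)(0.95) − (-0.25)(0.00) = 0.6175
det(I−A) = Σ_j (I−A)_1j·C_1j = (0.65)(0.5700) + (-0.25)(0.0000) + (-0.25)(0.1425) = 0.334875
adj(I−A) = Cᵀ =
  [ 0.5700   0.2000   0.2375]
  [ 0.0000   0.3525   0.0000]
  [ 0.1425   0.1675   0.6175]
(I − A)⁻¹ = adj(I−A) / det(I−A) ≈
  [   1.7021     0.5972     0.7092]
  [   0.0000     1.0526     0.0000]
  [   0.4255     0.5002     1.8440]
The output multiplier for sector j is the column-j sum of the Leontief inverse (I − A)⁻¹ = adj(I−A) / det(I−A).
Column 1 of adj(I−A): (0.5700, 0.0000, 0.1425); det(I−A) = 0.334875.
m_1 = (0.5700 + 0.0000 + 0.1425) / 0.334875 = 0.7125 / 0.334875 ≈ 2.128.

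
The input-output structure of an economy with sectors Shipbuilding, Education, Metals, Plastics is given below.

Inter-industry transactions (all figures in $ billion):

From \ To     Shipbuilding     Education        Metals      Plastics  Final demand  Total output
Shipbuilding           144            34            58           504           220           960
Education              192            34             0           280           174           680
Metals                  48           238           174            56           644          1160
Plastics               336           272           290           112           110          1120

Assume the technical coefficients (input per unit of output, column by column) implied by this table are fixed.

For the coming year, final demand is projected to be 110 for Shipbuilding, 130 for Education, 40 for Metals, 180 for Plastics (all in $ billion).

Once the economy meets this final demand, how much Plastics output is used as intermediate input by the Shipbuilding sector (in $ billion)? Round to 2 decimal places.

z_41 = 185.71

Technical coefficients a_ij = z_ij / X_j:
  a_11 = 144/960 = 0.15, a_21 = 192/960 = 0.20, a_31 = 48/960 = 0.05, a_41 = 336/960 = 0.35
  a_12 = 34/680 = 0.05, a_22 = 34/680 = 0.05, a_32 = 238/680 = 0.35, a_42 = 272/680 = 0.40
  a_13 = 58/1160 = 0.05, a_23 = 0/1160 = 0.00, a_33 = 174/1160 = 0.15, a_43 = 290/1160 = 0.25
  a_14 = 504/1120 = 0.45, a_24 = 280/1120 = 0.25, a_34 = 56/1120 = 0.05, a_44 = 112/1120 = 0.10
I − A =
  [   0.85    -0.05    -0.05    -0.45]
  [  -0.20     0.95     0.00    -0.25]
  [  -0.05    -0.35     0.85    -0.05]
  [  -0.35    -0.40    -0.25     0.90]
Compute the cofactors C_ij = (−1)^(i+j)·(3×3 minor ij) of I−A; the adjugate is their transpose:
adj(I−A) = Cᵀ =
  [ 0.60800   0.24675   0.14775   0.38075]
  [ 0.22800   0.49700   0.08900   0.25700]
  [ 0.15200   0.24175   0.44275   0.16775]
  [ 0.38000   0.38400   0.22000   0.67200]
det(I−A) = Σ_j (I−A)_1j·C_1j = (0.85)(0.60800) + (-0.05)(0.22800) + (-0.05)(0.15200) + (-0.45)(0.38000) = 0.3268
(I − A)⁻¹ = adj(I−A) / det(I−A) ≈
  [   1.8605     0.7550     0.4521     1.1651]
  [   0.6977     1.5208     0.2723     0.7864]
  [   0.4651     0.7397     1.3548     0.5133]
  [   1.1628     1.1750     0.6732     2.0563]
First solve x = (I − A)⁻¹ d = adj(I−A)·d / det(I−A); in particular x_1 = (0.60800·110 + 0.24675·130 + 0.14775·40 + 0.38075·180) / 0.3268 = 173.4025 / 0.3268 ≈ 530.6074.
Intermediate flow from 4 to 1: z_41 = a_41 · x_1 = 0.35 × 173.4025 / 0.3268 = 60.690875 / 0.3268 ≈ 185.71.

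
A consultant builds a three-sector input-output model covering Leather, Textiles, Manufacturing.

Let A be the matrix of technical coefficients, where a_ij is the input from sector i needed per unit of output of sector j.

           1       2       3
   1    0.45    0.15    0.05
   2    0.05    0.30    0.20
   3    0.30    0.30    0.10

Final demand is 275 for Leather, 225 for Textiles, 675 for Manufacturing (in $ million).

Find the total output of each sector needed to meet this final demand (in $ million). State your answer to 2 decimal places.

x_1 = 818.06, x_2 = 742.80, x_3 = 1270.29

I − A =
  [   0.55    -0.15    -0.05]
  [  -0.05     0.70    -0.20]
  [  -0.30    -0.30     0.90]
Cofactors of I−A, C_ij = (−1)^(i+j)·(minor ij) (rows/columns in the sector order above):
  C_11 = (0.70)(0.90) − (-0.20)(-0.30) = 0.5700
  C_12 = −[(-0.05)(0.90) − (-0.20)(-0.30)] = 0.1050
  C_13 = (-0.05)(-0.30) − (0.70)(-0.30) = 0.2250
  C_21 = −[(-0.15)(0.90) − (-0.05)(-0.30)] = 0.1500
  C_22 = (0.55)(0.90) − (-0.05)(-0.30) = 0.4800
  C_23 = −[(0.55)(-0.30) − (-0.15)(-0.30)] = 0.2100
  C_31 = (-0.15)(-0.20) − (-0.05)(0.70) = 0.0650
  C_32 = −[(0.55)(-0.20) − (-0.05)(-0.05)] = 0.1125
  C_33 = (0.55)(0.70) − (-0.15)(-0.05) = 0.3775
det(I−A) = Σ_j (I−A)_1j·C_1j = (0.55)(0.5700) + (-0.15)(0.1050) + (-0.05)(0.2250) = 0.2865
adj(I−A) = Cᵀ =
  [ 0.5700   0.1500   0.0650]
  [ 0.1050   0.4800   0.1125]
  [ 0.2250   0.2100   0.3775]
(I − A)⁻¹ = adj(I−A) / det(I−A) ≈
  [   1.9895     0.5236     0.2269]
  [   0.3665     1.6754     0.3927]
  [   0.7853     0.7330     1.3176]
x = (I − A)⁻¹ d = adj(I−A)·d / det(I−A), with det(I−A) = 0.2865:
  x_1 = (0.5700·275 + 0.1500·225 + 0.0650·675) / 0.2865 = 234.375 / 0.2865 ≈ 818.06
  x_2 = (0.1050·275 + 0.4800·225 + 0.1125·675) / 0.2865 = 212.8125 / 0.2865 ≈ 742.80
  x_3 = (0.2250·275 + 0.2100·225 + 0.3775·675) / 0.2865 = 363.9375 / 0.2865 ≈ 1270.29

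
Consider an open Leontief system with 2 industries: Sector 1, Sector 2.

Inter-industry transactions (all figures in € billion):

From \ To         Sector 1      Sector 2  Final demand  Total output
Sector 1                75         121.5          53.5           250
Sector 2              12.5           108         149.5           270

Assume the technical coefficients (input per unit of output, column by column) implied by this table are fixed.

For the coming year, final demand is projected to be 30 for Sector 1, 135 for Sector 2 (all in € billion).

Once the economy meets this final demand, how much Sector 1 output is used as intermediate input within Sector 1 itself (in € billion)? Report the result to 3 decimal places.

z_11 = 59.434

Technical coefficients a_ij = z_ij / X_j:
  a_11 = 75/250 = 0.30, a_21 = 12.5/250 = 0.05
  a_12 = 121.5/270 = 0.45, a_22 = 108/270 = 0.40
I − A =
  [   0.70    -0.45]
  [  -0.05     0.60]
det(I−A) = (0.70)(0.60) − (-0.45)(-0.05) = 0.3975
adj(I−A) = [[0.60, 0.45], [0.05, 0.70]]
(I − A)⁻¹ = adj(I−A) / det(I−A) ≈
  [   1.5094     1.1321]
  [   0.1258     1.7610]
First solve x = (I − A)⁻¹ d = adj(I−A)·d / det(I−A); in particular x_1 = (0.60·30 + 0.45·135) / 0.3975 = 78.75 / 0.3975 ≈ 198.11321.
Intermediate flow from 1 to 1: z_11 = a_11 · x_1 = 0.30 × 78.75 / 0.3975 = 23.625 / 0.3975 ≈ 59.434.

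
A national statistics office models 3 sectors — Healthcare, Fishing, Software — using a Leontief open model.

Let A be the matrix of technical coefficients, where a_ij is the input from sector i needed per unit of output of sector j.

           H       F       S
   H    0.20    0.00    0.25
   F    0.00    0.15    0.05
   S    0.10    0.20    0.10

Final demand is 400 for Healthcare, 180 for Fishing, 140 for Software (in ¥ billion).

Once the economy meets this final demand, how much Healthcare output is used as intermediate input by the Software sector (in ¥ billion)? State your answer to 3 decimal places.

z_HS = 67.782

I − A =
  [   0.80     0.00    -0.25]
  [   0.00     0.85    -0.05]
  [  -0.10    -0.20     0.90]
Cofactors of I−A, C_ij = (−1)^(i+j)·(minor ij) (rows/columns in the sector order above):
  C_11 = (0.85)(0.90) − (-0.05)(-0.20) = 0.7550
  C_12 = −[(0.00)(0.90) − (-0.05)(-0.10)] = 0.0050
  C_13 = (0.00)(-0.20) − (0.85)(-0.10) = 0.0850
  C_21 = −[(0.00)(0.90) − (-0.25)(-0.20)] = 0.0500
  C_22 = (0.80)(0.90) − (-0.25)(-0.10) = 0.6950
  C_23 = −[(0.80)(-0.20) − (0.00)(-0.10)] = 0.1600
  C_31 = (0.00)(-0.05) − (-0.25)(0.85) = 0.2125
  C_32 = −[(0.80)(-0.05) − (-0.25)(0.00)] = 0.0400
  C_33 = (0.80)(0.85) − (0.00)(0.00) = 0.6800
det(I−A) = Σ_j (I−A)_1j·C_1j = (0.80)(0.7550) + (0.00)(0.0050) + (-0.25)(0.0850) = 0.58275
adj(I−A) = Cᵀ =
  [ 0.7550   0.0500   0.2125]
  [ 0.0050   0.6950   0.0400]
  [ 0.0850   0.1600   0.6800]
(I − A)⁻¹ = adj(I−A) / det(I−A) ≈
  [   1.2956     0.0858     0.3647]
  [   0.0086     1.1926     0.0686]
  [   0.1459     0.2746     1.1669]
First solve x = (I − A)⁻¹ d = adj(I−A)·d / det(I−A); in particular x_S = (0.0850·400 + 0.1600·180 + 0.6800·140) / 0.58275 = 158.00 / 0.58275 ≈ 271.12827.
Intermediate flow from H to S: z_HS = a_HS · x_S = 0.25 × 158.00 / 0.58275 = 39.50 / 0.58275 ≈ 67.782.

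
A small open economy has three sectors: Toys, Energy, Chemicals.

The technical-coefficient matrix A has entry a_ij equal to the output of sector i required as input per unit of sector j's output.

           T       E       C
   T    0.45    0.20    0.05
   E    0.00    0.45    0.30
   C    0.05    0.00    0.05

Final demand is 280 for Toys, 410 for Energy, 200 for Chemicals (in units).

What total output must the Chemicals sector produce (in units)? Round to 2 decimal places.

I − A =
  [   0.55    -0.20    -0.05]
  [   0.00     0.55    -0.30]
  [  -0.05     0.00     0.95]
Cofactors of I−A, C_ij = (−1)^(i+j)·(minor ij) (rows/columns in the sector order above):
  C_11 = (0.55)(0.95) − (-0.30)(0.00) = 0.5225
  C_12 = −[(0.00)(0.95) − (-0.30)(-0.05)] = 0.0150
  C_13 = (0.00)(0.00) − (0.55)(-0.05) = 0.0275
  C_21 = −[(-0.20)(0.95) − (-0.05)(0.00)] = 0.1900
  C_22 = (0.55)(0.95) − (-0.05)(-0.05) = 0.5200
  C_23 = −[(0.55)(0.00) − (-0.20)(-0.05)] = 0.0100
  C_31 = (-0.20)(-0.30) − (-0.05)(0.55) = 0.0875
  C_32 = −[(0.55)(-0.30) − (-0.05)(0.00)] = 0.1650
  C_33 = (0.55)(0.55) − (-0.20)(0.00) = 0.3025
det(I−A) = Σ_j (I−A)_1j·C_1j = (0.55)(0.5225) + (-0.20)(0.0150) + (-0.05)(0.0275) = 0.2830
adj(I−A) = Cᵀ =
  [ 0.5225   0.1900   0.0875]
  [ 0.0150   0.5200   0.1650]
  [ 0.0275   0.0100   0.3025]
(I − A)⁻¹ = adj(I−A) / det(I−A) ≈
  [   1.8463     0.6714     0.3092]
  [   0.0530     1.8375     0.5830]
  [   0.0972     0.0353     1.0689]
x = (I − A)⁻¹ d = adj(I−A)·d / det(I−A), with det(I−A) = 0.2830:
  x_T = (0.5225·280 + 0.1900·410 + 0.0875·200) / 0.2830 = 241.70 / 0.2830 ≈ 854.06
  x_E = (0.0150·280 + 0.5200·410 + 0.1650·200) / 0.2830 = 250.40 / 0.2830 ≈ 884.81
  x_C = (0.0275·280 + 0.0100·410 + 0.3025·200) / 0.2830 = 72.30 / 0.2830 ≈ 255.48

x_C = 255.48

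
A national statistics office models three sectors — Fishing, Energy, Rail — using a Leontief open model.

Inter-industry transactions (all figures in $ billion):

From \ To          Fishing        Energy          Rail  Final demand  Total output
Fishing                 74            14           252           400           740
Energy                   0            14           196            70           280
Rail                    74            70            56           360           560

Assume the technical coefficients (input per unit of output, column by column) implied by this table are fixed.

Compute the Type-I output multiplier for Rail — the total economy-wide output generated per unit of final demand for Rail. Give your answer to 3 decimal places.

m_3 = 2.499

Technical coefficients a_ij = z_ij / X_j:
  a_11 = 74/740 = 0.10, a_21 = 0/740 = 0.00, a_31 = 74/740 = 0.10
  a_12 = 14/280 = 0.05, a_22 = 14/280 = 0.05, a_32 = 70/280 = 0.25
  a_13 = 252/560 = 0.45, a_23 = 196/560 = 0.35, a_33 = 56/560 = 0.10
I − A =
  [   0.90    -0.05    -0.45]
  [   0.00     0.95    -0.35]
  [  -0.10    -0.25     0.90]
Cofactors of I−A, C_ij = (−1)^(i+j)·(minor ij) (rows/columns in the sector order above):
  C_11 = (0.95)(0.90) − (-0.35)(-0.25) = 0.7675
  C_12 = −[(0.00)(0.90) − (-0.35)(-0.10)] = 0.0350
  C_13 = (0.00)(-0.25) − (0.95)(-0.10) = 0.0950
  C_21 = −[(-0.05)(0.90) − (-0.45)(-0.25)] = 0.1575
  C_22 = (0.90)(0.90) − (-0.45)(-0.10) = 0.7650
  C_23 = −[(0.90)(-0.25) − (-0.05)(-0.10)] = 0.2300
  C_31 = (-0.05)(-0.35) − (-0.45)(0.95) = 0.4450
  C_32 = −[(0.90)(-0.35) − (-0.45)(0.00)] = 0.3150
  C_33 = (0.90)(0.95) − (-0.05)(0.00) = 0.8550
det(I−A) = Σ_j (I−A)_1j·C_1j = (0.90)(0.7675) + (-0.05)(0.0350) + (-0.45)(0.0950) = 0.64625
adj(I−A) = Cᵀ =
  [ 0.7675   0.1575   0.4450]
  [ 0.0350   0.7650   0.3150]
  [ 0.0950   0.2300   0.8550]
(I − A)⁻¹ = adj(I−A) / det(I−A) ≈
  [   1.1876     0.2437     0.6886]
  [   0.0542     1.1838     0.4874]
  [   0.1470     0.3559     1.3230]
The output multiplier for sector j is the column-j sum of the Leontief inverse (I − A)⁻¹ = adj(I−A) / det(I−A).
Column 3 of adj(I−A): (0.4450, 0.3150, 0.8550); det(I−A) = 0.64625.
m_3 = (0.4450 + 0.3150 + 0.8550) / 0.64625 = 1.615 / 0.64625 ≈ 2.499.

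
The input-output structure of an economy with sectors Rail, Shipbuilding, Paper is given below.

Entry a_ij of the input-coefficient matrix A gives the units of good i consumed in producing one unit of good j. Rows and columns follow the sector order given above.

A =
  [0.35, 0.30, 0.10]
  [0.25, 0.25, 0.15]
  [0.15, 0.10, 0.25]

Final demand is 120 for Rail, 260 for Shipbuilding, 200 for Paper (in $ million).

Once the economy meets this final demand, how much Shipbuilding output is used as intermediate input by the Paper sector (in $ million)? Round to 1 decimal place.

I − A =
  [   0.65    -0.30    -0.10]
  [  -0.25     0.75    -0.15]
  [  -0.15    -0.10     0.75]
Cofactors of I−A, C_ij = (−1)^(i+j)·(minor ij) (rows/columns in the sector order above):
  C_11 = (0.75)(0.75) − (-0.15)(-0.10) = 0.5475
  C_12 = −[(-0.25)(0.75) − (-0.15)(-0.15)] = 0.2100
  C_13 = (-0.25)(-0.10) − (0.75)(-0.15) = 0.1375
  C_21 = −[(-0.30)(0.75) − (-0.10)(-0.10)] = 0.2350
  C_22 = (0.65)(0.75) − (-0.10)(-0.15) = 0.4725
  C_23 = −[(0.65)(-0.10) − (-0.30)(-0.15)] = 0.1100
  C_31 = (-0.30)(-0.15) − (-0.10)(0.75) = 0.1200
  C_32 = −[(0.65)(-0.15) − (-0.10)(-0.25)] = 0.1225
  C_33 = (0.65)(0.75) − (-0.30)(-0.25) = 0.4125
det(I−A) = Σ_j (I−A)_1j·C_1j = (0.65)(0.5475) + (-0.30)(0.2100) + (-0.10)(0.1375) = 0.279125
adj(I−A) = Cᵀ =
  [ 0.5475   0.2350   0.1200]
  [ 0.2100   0.4725   0.1225]
  [ 0.1375   0.1100   0.4125]
(I − A)⁻¹ = adj(I−A) / det(I−A) ≈
  [   1.9615     0.8419     0.4299]
  [   0.7524     1.6928     0.4389]
  [   0.4926     0.3941     1.4778]
First solve x = (I − A)⁻¹ d = adj(I−A)·d / det(I−A); in particular x_3 = (0.1375·120 + 0.1100·260 + 0.4125·200) / 0.279125 = 127.60 / 0.279125 ≈ 457.143.
Intermediate flow from 2 to 3: z_23 = a_23 · x_3 = 0.15 × 127.60 / 0.279125 = 19.14 / 0.279125 ≈ 68.6.

z_23 = 68.6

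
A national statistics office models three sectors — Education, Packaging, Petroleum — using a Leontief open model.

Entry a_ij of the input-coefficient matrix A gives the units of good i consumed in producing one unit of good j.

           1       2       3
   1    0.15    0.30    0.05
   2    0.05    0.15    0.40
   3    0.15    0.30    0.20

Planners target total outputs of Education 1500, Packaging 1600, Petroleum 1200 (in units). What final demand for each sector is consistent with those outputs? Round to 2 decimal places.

I − A =
  [   0.85    -0.30    -0.05]
  [  -0.05     0.85    -0.40]
  [  -0.15    -0.30     0.80]
d = (I − A) x:
  d_1 = (+0.85)·1500 + (-0.30)·1600 + (-0.05)·1200 = 735.00
  d_2 = (-0.05)·1500 + (+0.85)·1600 + (-0.40)·1200 = 805.00
  d_3 = (-0.15)·1500 + (-0.30)·1600 + (+0.80)·1200 = 255.00

d_1 = 735.00, d_2 = 805.00, d_3 = 255.00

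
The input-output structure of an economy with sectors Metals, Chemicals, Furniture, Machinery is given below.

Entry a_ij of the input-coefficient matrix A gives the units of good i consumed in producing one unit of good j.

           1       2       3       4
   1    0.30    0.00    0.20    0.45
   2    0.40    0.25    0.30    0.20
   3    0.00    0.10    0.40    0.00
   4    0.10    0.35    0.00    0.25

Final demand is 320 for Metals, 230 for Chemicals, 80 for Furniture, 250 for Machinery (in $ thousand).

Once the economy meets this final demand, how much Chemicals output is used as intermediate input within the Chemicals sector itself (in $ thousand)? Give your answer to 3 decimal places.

z_22 = 375.625

I − A =
  [   0.70     0.00    -0.20    -0.45]
  [  -0.40     0.75    -0.30    -0.20]
  [   0.00    -0.10     0.60     0.00]
  [  -0.10    -0.35     0.00     0.75]
Compute the cofactors C_ij = (−1)^(i+j)·(3×3 minor ij) of I−A; the adjugate is their transpose:
adj(I−A) = Cᵀ =
  [ 0.27300   0.10950   0.14575   0.19300]
  [ 0.19200   0.28800   0.20800   0.19200]
  [ 0.03200   0.04800   0.24800   0.03200]
  [ 0.12600   0.14900   0.11650   0.28600]
det(I−A) = Σ_j (I−A)_1j·C_1j = (0.70)(0.27300) + (0.00)(0.19200) + (-0.20)(0.03200) + (-0.45)(0.12600) = 0.1280
(I − A)⁻¹ = adj(I−A) / det(I−A) ≈
  [   2.1328     0.8555     1.1387     1.5078]
  [   1.5000     2.2500     1.6250     1.5000]
  [   0.2500     0.3750     1.9375     0.2500]
  [   0.9844     1.1641     0.9102     2.2344]
First solve x = (I − A)⁻¹ d = adj(I−A)·d / det(I−A); in particular x_2 = (0.19200·320 + 0.28800·230 + 0.20800·80 + 0.19200·250) / 0.1280 = 192.32 / 0.1280 = 1502.50000.
Intermediate flow from 2 to 2: z_22 = a_22 · x_2 = 0.25 × 192.32 / 0.1280 = 48.08 / 0.1280 = 375.625.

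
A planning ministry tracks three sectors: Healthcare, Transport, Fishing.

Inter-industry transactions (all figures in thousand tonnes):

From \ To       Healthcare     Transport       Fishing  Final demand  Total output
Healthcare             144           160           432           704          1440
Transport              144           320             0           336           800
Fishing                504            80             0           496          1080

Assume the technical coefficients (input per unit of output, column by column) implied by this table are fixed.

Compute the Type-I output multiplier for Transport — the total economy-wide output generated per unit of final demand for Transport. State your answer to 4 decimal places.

Technical coefficients a_ij = z_ij / X_j:
  a_11 = 144/1440 = 0.10, a_21 = 144/1440 = 0.10, a_31 = 504/1440 = 0.35
  a_12 = 160/800 = 0.20, a_22 = 320/800 = 0.40, a_32 = 80/800 = 0.10
  a_13 = 432/1080 = 0.40, a_23 = 0/1080 = 0.00, a_33 = 0/1080 = 0.00
I − A =
  [   0.90    -0.20    -0.40]
  [  -0.10     0.60     0.00]
  [  -0.35    -0.10     1.00]
Cofactors of I−A, C_ij = (−1)^(i+j)·(minor ij) (rows/columns in the sector order above):
  C_11 = (0.60)(1.00) − (0.00)(-0.10) = 0.6000
  C_12 = −[(-0.10)(1.00) − (0.00)(-0.35)] = 0.1000
  C_13 = (-0.10)(-0.10) − (0.60)(-0.35) = 0.2200
  C_21 = −[(-0.20)(1.00) − (-0.40)(-0.10)] = 0.2400
  C_22 = (0.90)(1.00) − (-0.40)(-0.35) = 0.7600
  C_23 = −[(0.90)(-0.10) − (-0.20)(-0.35)] = 0.1600
  C_31 = (-0.20)(0.00) − (-0.40)(0.60) = 0.2400
  C_32 = −[(0.90)(0.00) − (-0.40)(-0.10)] = 0.0400
  C_33 = (0.90)(0.60) − (-0.20)(-0.10) = 0.5200
det(I−A) = Σ_j (I−A)_1j·C_1j = (0.90)(0.6000) + (-0.20)(0.1000) + (-0.40)(0.2200) = 0.4320
adj(I−A) = Cᵀ =
  [ 0.6000   0.2400   0.2400]
  [ 0.1000   0.7600   0.0400]
  [ 0.2200   0.1600   0.5200]
(I − A)⁻¹ = adj(I−A) / det(I−A) ≈
  [   1.38889     0.55556     0.55556]
  [   0.23148     1.75926     0.09259]
  [   0.50926     0.37037     1.20370]
The output multiplier for sector j is the column-j sum of the Leontief inverse (I − A)⁻¹ = adj(I−A) / det(I−A).
Column 2 of adj(I−A): (0.2400, 0.7600, 0.1600); det(I−A) = 0.4320.
m_2 = (0.2400 + 0.7600 + 0.1600) / 0.4320 = 1.16 / 0.4320 ≈ 2.6852.

m_2 = 2.6852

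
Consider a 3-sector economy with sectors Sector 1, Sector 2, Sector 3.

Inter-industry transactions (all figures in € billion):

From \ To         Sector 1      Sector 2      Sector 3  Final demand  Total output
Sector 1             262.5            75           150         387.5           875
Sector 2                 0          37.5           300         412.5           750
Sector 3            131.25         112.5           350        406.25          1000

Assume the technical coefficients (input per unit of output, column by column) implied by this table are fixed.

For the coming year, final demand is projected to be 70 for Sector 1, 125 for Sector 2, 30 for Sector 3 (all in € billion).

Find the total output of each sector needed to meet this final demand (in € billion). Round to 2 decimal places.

x_1 = 149.88, x_2 = 169.42, x_3 = 119.84

Technical coefficients a_ij = z_ij / X_j:
  a_11 = 262.5/875 = 0.30, a_21 = 0/875 = 0.00, a_31 = 131.25/875 = 0.15
  a_12 = 75/750 = 0.10, a_22 = 37.5/750 = 0.05, a_32 = 112.5/750 = 0.15
  a_13 = 150/1000 = 0.15, a_23 = 300/1000 = 0.30, a_33 = 350/1000 = 0.35
I − A =
  [   0.70    -0.10    -0.15]
  [   0.00     0.95    -0.30]
  [  -0.15    -0.15     0.65]
Cofactors of I−A, C_ij = (−1)^(i+j)·(minor ij) (rows/columns in the sector order above):
  C_11 = (0.95)(0.65) − (-0.30)(-0.15) = 0.5725
  C_12 = −[(0.00)(0.65) − (-0.30)(-0.15)] = 0.0450
  C_13 = (0.00)(-0.15) − (0.95)(-0.15) = 0.1425
  C_21 = −[(-0.10)(0.65) − (-0.15)(-0.15)] = 0.0875
  C_22 = (0.70)(0.65) − (-0.15)(-0.15) = 0.4325
  C_23 = −[(0.70)(-0.15) − (-0.10)(-0.15)] = 0.1200
  C_31 = (-0.10)(-0.30) − (-0.15)(0.95) = 0.1725
  C_32 = −[(0.70)(-0.30) − (-0.15)(0.00)] = 0.2100
  C_33 = (0.70)(0.95) − (-0.10)(0.00) = 0.6650
det(I−A) = Σ_j (I−A)_1j·C_1j = (0.70)(0.5725) + (-0.10)(0.0450) + (-0.15)(0.1425) = 0.374875
adj(I−A) = Cᵀ =
  [ 0.5725   0.0875   0.1725]
  [ 0.0450   0.4325   0.2100]
  [ 0.1425   0.1200   0.6650]
(I − A)⁻¹ = adj(I−A) / det(I−A) ≈
  [   1.5272     0.2334     0.4602]
  [   0.1200     1.1537     0.5602]
  [   0.3801     0.3201     1.7739]
x = (I − A)⁻¹ d = adj(I−A)·d / det(I−A), with det(I−A) = 0.374875:
  x_1 = (0.5725·70 + 0.0875·125 + 0.1725·30) / 0.374875 = 56.1875 / 0.374875 ≈ 149.88
  x_2 = (0.0450·70 + 0.4325·125 + 0.2100·30) / 0.374875 = 63.5125 / 0.374875 ≈ 169.42
  x_3 = (0.1425·70 + 0.1200·125 + 0.6650·30) / 0.374875 = 44.925 / 0.374875 ≈ 119.84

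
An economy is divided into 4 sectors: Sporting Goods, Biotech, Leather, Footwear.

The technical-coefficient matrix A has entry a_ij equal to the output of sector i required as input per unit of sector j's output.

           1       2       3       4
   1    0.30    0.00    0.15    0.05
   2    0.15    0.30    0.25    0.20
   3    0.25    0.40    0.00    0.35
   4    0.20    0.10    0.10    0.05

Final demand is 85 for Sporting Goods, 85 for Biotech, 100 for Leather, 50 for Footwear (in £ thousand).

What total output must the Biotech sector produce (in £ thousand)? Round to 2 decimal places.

x_2 = 337.45

I − A =
  [   0.70     0.00    -0.15    -0.05]
  [  -0.15     0.70    -0.25    -0.20]
  [  -0.25    -0.40     1.00    -0.35]
  [  -0.20    -0.10    -0.10     0.95]
Compute the cofactors C_ij = (−1)^(i+j)·(3×3 minor ij) of I−A; the adjugate is their transpose:
adj(I−A) = Cᵀ =
  [ 0.508750   0.069250   0.101500   0.078750]
  [ 0.259125   0.583125   0.205875   0.212250]
  [ 0.288500   0.287750   0.443750   0.239250]
  [ 0.164750   0.106250   0.089750   0.384750]
det(I−A) = Σ_j (I−A)_1j·C_1j = (0.70)(0.508750) + (0.00)(0.259125) + (-0.15)(0.288500) + (-0.05)(0.164750) = 0.3046125
(I − A)⁻¹ = adj(I−A) / det(I−A) ≈
  [   1.6702     0.2273     0.3332     0.2585]
  [   0.8507     1.9143     0.6759     0.6968]
  [   0.9471     0.9446     1.4568     0.7854]
  [   0.5409     0.3488     0.2946     1.2631]
x = (I − A)⁻¹ d = adj(I−A)·d / det(I−A), with det(I−A) = 0.3046125:
  x_1 = (0.508750·85 + 0.069250·85 + 0.101500·100 + 0.078750·50) / 0.3046125 = 63.2175 / 0.3046125 ≈ 207.53
  x_2 = (0.259125·85 + 0.583125·85 + 0.205875·100 + 0.212250·50) / 0.3046125 = 102.79125 / 0.3046125 ≈ 337.45
  x_3 = (0.288500·85 + 0.287750·85 + 0.443750·100 + 0.239250·50) / 0.3046125 = 105.31875 / 0.3046125 ≈ 345.75
  x_4 = (0.164750·85 + 0.106250·85 + 0.089750·100 + 0.384750·50) / 0.3046125 = 51.2475 / 0.3046125 ≈ 168.24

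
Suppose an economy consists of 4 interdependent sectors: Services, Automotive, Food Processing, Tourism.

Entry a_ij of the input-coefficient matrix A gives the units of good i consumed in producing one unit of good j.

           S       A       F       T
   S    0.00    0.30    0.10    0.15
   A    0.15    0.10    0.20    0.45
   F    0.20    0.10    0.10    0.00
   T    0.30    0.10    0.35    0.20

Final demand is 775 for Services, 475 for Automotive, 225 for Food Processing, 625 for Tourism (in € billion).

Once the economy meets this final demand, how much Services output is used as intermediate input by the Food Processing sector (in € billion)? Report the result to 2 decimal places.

z_SF = 88.05

I − A =
  [   1.00    -0.30    -0.10    -0.15]
  [  -0.15     0.90    -0.20    -0.45]
  [  -0.20    -0.10     0.90     0.00]
  [  -0.30    -0.10    -0.35     0.80]
Compute the cofactors C_ij = (−1)^(i+j)·(3×3 minor ij) of I−A; the adjugate is their transpose:
adj(I−A) = Cᵀ =
  [ 0.575750   0.242750   0.213000   0.244500]
  [ 0.293000   0.653000   0.341875   0.422250]
  [ 0.160500   0.126500   0.555750   0.101250]
  [ 0.322750   0.228000   0.365750   0.718000]
det(I−A) = Σ_j (I−A)_1j·C_1j = (1.00)(0.575750) + (-0.30)(0.293000) + (-0.10)(0.160500) + (-0.15)(0.322750) = 0.4233875
(I − A)⁻¹ = adj(I−A) / det(I−A) ≈
  [   1.3599     0.5734     0.5031     0.5775]
  [   0.6920     1.5423     0.8075     0.9973]
  [   0.3791     0.2988     1.3126     0.2391]
  [   0.7623     0.5385     0.8639     1.6958]
First solve x = (I − A)⁻¹ d = adj(I−A)·d / det(I−A); in particular x_F = (0.160500·775 + 0.126500·475 + 0.555750·225 + 0.101250·625) / 0.4233875 = 372.80 / 0.4233875 ≈ 880.5173.
Intermediate flow from S to F: z_SF = a_SF · x_F = 0.10 × 372.80 / 0.4233875 = 37.28 / 0.4233875 ≈ 88.05.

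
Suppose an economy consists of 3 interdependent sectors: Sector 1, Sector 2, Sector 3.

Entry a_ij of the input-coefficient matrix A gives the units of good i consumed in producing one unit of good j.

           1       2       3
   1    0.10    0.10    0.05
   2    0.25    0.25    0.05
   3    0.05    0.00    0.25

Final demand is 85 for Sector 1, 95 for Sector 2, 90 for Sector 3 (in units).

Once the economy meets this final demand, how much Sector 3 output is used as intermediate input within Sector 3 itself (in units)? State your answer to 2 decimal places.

z_33 = 32.02

I − A =
  [   0.90    -0.10    -0.05]
  [  -0.25     0.75    -0.05]
  [  -0.05     0.00     0.75]
Cofactors of I−A, C_ij = (−1)^(i+j)·(minor ij) (rows/columns in the sector order above):
  C_11 = (0.75)(0.75) − (-0.05)(0.00) = 0.5625
  C_12 = −[(-0.25)(0.75) − (-0.05)(-0.05)] = 0.1900
  C_13 = (-0.25)(0.00) − (0.75)(-0.05) = 0.0375
  C_21 = −[(-0.10)(0.75) − (-0.05)(0.00)] = 0.0750
  C_22 = (0.90)(0.75) − (-0.05)(-0.05) = 0.6725
  C_23 = −[(0.90)(0.00) − (-0.10)(-0.05)] = 0.0050
  C_31 = (-0.10)(-0.05) − (-0.05)(0.75) = 0.0425
  C_32 = −[(0.90)(-0.05) − (-0.05)(-0.25)] = 0.0575
  C_33 = (0.90)(0.75) − (-0.10)(-0.25) = 0.6500
det(I−A) = Σ_j (I−A)_1j·C_1j = (0.90)(0.5625) + (-0.10)(0.1900) + (-0.05)(0.0375) = 0.485375
adj(I−A) = Cᵀ =
  [ 0.5625   0.0750   0.0425]
  [ 0.1900   0.6725   0.0575]
  [ 0.0375   0.0050   0.6500]
(I − A)⁻¹ = adj(I−A) / det(I−A) ≈
  [   1.1589     0.1545     0.0876]
  [   0.3914     1.3855     0.1185]
  [   0.0773     0.0103     1.3392]
First solve x = (I − A)⁻¹ d = adj(I−A)·d / det(I−A); in particular x_3 = (0.0375·85 + 0.0050·95 + 0.6500·90) / 0.485375 = 62.1625 / 0.485375 ≈ 128.0711.
Intermediate flow from 3 to 3: z_33 = a_33 · x_3 = 0.25 × 62.1625 / 0.485375 = 15.540625 / 0.485375 ≈ 32.02.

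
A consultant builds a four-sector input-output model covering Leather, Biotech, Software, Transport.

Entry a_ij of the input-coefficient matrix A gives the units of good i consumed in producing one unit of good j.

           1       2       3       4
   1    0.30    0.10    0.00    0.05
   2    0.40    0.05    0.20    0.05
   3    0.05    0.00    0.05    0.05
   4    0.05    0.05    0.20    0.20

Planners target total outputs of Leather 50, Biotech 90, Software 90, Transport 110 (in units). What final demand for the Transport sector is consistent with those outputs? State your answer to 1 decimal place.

I − A =
  [   0.70    -0.10     0.00    -0.05]
  [  -0.40     0.95    -0.20    -0.05]
  [  -0.05     0.00     0.95    -0.05]
  [  -0.05    -0.05    -0.20     0.80]
d = (I − A) x:
  d_1 = (+0.70)·50 + (-0.10)·90 + (+0.00)·90 + (-0.05)·110 = 20.5
  d_2 = (-0.40)·50 + (+0.95)·90 + (-0.20)·90 + (-0.05)·110 = 42.0
  d_3 = (-0.05)·50 + (+0.00)·90 + (+0.95)·90 + (-0.05)·110 = 77.5
  d_4 = (-0.05)·50 + (-0.05)·90 + (-0.20)·90 + (+0.80)·110 = 63.0

d_4 = 63.0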